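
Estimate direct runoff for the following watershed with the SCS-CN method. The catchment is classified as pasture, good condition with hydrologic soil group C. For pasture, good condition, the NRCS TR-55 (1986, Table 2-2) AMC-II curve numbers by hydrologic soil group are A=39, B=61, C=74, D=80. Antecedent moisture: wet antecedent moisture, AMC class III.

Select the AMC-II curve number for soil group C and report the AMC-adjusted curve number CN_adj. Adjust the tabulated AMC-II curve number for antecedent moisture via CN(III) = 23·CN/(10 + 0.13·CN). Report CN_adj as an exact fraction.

CN_adj = 85100/981 ≈ 86.748

NRCS table: pasture, good condition, soil group C → CN(II) = 74
Adjust CN=74 to AMC III: 23·74/(10 + 0.13·74) → 1702 ÷ (981/50) = 85100/981 ≈ 86.748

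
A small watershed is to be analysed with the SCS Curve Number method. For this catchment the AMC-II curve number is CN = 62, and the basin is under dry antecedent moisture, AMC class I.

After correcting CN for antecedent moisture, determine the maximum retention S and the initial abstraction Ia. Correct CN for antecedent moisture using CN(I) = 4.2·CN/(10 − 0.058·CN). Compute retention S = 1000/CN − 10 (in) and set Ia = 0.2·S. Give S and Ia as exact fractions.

Dry (AMC I): CN(I) = 4.2·62/(10 − 0.058·62) = (1302/5)/(1601/250) = 65100/1601 ≈ 40.662
Max retention: S = 1000/(65100/1601) − 10 = 9500/651 in (≈ 14.593 in)
Ia = 0.2·(9500/651) = 1900/651 in ≈ 2.919 in

S = 9500/651 in ≈ 14.593 in; Ia = 1900/651 in ≈ 2.919 in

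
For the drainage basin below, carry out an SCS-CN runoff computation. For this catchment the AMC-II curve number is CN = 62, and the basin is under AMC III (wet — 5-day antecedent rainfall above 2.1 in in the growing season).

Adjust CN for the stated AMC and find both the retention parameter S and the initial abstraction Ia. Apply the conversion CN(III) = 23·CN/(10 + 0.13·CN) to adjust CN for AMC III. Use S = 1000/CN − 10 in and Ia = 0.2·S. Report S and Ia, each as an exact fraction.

Wet (AMC III): CN(III) = 23·62/(10 + 0.13·62) = 1426/(903/50) = 71300/903 ≈ 78.959
Max retention: S = 1000/(71300/903) − 10 = 1900/713 in (≈ 2.665 in)
Ia = 0.2S: 0.2·2.665 = 0.533 in (exactly 380/713)

S = 1900/713 in ≈ 2.665 in; Ia = 380/713 in ≈ 0.533 in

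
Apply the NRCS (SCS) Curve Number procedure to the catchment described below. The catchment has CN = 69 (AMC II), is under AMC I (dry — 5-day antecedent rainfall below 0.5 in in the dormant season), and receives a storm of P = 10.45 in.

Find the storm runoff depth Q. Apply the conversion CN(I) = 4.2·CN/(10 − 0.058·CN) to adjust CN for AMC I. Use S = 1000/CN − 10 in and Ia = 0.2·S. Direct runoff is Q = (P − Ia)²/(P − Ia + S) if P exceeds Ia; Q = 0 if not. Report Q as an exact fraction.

Dry (AMC I): CN(I) = 4.2·69/(10 − 0.058·69) = (1449/5)/(2999/500) = 144900/2999 ≈ 48.316
Retention S: 1000/CN − 10 with CN=48.316 → S = 15500/1449 ≈ 10.697 in
Ia = 0.2·(15500/1449) = 3100/1449 in ≈ 2.139 in
Since P=10.450 > Ia=2.139: effective rainfall P−Ia = 240841/28980 in
Q = (240841/28980)²/((240841/28980) + 15500/1449) = (58004387281/839840400)/(550841/28980) = 58004387281/15963372180 in ≈ 3.634 in

Q = 58004387281/15963372180 in ≈ 3.634 in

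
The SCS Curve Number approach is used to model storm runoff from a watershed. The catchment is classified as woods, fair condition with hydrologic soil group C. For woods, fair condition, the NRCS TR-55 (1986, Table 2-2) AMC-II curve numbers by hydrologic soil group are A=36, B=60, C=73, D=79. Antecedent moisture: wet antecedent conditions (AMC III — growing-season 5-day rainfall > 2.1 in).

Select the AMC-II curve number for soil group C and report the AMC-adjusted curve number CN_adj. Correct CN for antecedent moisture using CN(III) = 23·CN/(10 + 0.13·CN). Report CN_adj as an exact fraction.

CN_adj = 167900/1949 ≈ 86.147

NRCS table: woods, fair condition, soil group C → CN(II) = 73
Wet (AMC III): CN(III) = 23·73/(10 + 0.13·73) = 1679/(1949/100) = 167900/1949 ≈ 86.147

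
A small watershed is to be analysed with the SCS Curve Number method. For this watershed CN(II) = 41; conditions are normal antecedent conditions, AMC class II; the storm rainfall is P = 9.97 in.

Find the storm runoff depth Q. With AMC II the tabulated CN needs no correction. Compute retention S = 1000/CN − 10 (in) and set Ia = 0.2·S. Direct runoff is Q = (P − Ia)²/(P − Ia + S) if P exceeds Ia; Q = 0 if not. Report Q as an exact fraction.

Q = 845471929/361115700 in ≈ 2.341 in

CN(II) = 41; AMC II needs no correction.
Max retention: S = 1000/41 − 10 = 590/41 in (≈ 14.390 in)
Ia = 0.2·(590/41) = 118/41 in ≈ 2.878 in
P − Ia = 9.970 − 2.878 = 29077/4100 ≈ 7.092 in (> 0, runoff occurs)
Q: (29077/4100)² ÷ (88077/4100) = 845471929/361115700 in (≈ 2.341 in)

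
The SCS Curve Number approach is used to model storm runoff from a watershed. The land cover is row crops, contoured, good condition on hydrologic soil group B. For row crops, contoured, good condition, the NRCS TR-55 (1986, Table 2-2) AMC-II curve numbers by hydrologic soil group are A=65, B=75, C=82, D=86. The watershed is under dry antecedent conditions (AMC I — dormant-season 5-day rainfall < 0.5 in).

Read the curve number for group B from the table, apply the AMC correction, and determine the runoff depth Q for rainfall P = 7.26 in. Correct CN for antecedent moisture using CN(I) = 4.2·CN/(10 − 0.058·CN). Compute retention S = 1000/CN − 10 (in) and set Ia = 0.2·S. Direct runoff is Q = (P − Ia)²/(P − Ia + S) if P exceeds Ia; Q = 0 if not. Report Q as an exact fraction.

NRCS table: row crops, contoured, good condition, soil group B → CN(II) = 75
Dry (AMC I): CN(I) = 4.2·75/(10 − 0.058·75) = 315/(113/20) = 6300/113 ≈ 55.752
S = 1000/(6300/113) − 10 = 500/63 in ≈ 7.937 in
Initial abstraction Ia = S/5 = (500/63)/5 = 100/63 ≈ 1.587 in
Excess rainfall: 7.260 − 1.587 = 5.673 in; P > Ia so Q > 0
Runoff Q = (P−Ia)²/(P−Ia+S) = (5.673)²/(5.673+7.937) = 319301161/135037350 ≈ 2.365 in

Q = 319301161/135037350 in ≈ 2.365 in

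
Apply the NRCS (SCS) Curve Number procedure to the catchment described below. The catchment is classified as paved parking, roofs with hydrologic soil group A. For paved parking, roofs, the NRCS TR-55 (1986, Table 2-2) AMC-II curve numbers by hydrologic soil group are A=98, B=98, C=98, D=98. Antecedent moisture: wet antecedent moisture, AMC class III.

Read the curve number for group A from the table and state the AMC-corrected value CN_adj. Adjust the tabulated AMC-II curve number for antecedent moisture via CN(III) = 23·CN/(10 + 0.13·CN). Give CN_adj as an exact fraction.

NRCS table: paved parking, roofs, soil group A → CN(II) = 98
Adjust CN=98 to AMC III: 23·98/(10 + 0.13·98) → 2254 ÷ (1137/50) = 112700/1137 ≈ 99.120

CN_adj = 112700/1137 ≈ 99.120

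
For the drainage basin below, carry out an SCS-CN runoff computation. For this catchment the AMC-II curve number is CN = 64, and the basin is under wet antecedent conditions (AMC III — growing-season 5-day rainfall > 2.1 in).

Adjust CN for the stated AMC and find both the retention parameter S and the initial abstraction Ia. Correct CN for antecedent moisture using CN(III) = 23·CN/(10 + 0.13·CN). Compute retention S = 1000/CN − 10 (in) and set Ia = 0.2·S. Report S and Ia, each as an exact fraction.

S = 225/92 in ≈ 2.446 in; Ia = 45/92 in ≈ 0.489 in

CN(III) from CN(II)=64: (23·64)/(10 + 0.13·64) = 18400/229 ≈ 80.349
S = 1000/(18400/229) − 10 = 225/92 in ≈ 2.446 in
Ia = 0.2S: 0.2·2.446 = 0.489 in (exactly 45/92)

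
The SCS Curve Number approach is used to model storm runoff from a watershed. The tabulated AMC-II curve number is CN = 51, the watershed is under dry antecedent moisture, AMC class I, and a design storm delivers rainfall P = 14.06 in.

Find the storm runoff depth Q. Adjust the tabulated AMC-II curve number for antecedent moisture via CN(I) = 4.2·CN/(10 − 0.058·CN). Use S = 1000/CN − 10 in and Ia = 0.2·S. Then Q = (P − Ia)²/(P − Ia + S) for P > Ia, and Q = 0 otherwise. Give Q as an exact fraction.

Q = 5264808481/1893826350 in ≈ 2.780 in

Adjust CN=51 to AMC I: 4.2·51/(10 − 0.058·51) → (1071/5) ÷ (3521/500) = 15300/503 ≈ 30.417
Retention S: 1000/CN − 10 with CN=30.417 → S = 3500/153 ≈ 22.876 in
Initial abstraction Ia = S/5 = (3500/153)/5 = 700/153 ≈ 4.575 in
Excess rainfall: 14.060 − 4.575 = 9.485 in; P > Ia so Q > 0
Q: (72559/7650)² ÷ (247559/7650) = 5264808481/1893826350 in (≈ 2.780 in)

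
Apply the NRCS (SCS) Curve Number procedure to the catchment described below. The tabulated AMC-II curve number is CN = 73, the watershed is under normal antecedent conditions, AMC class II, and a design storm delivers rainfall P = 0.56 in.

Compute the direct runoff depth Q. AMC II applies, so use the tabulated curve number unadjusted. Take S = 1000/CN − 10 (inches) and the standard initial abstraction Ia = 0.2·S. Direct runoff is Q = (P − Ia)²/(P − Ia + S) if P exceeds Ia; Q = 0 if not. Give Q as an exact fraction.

Q = 0 in ≈ 0.000 in

Average conditions: CN = 73 (no AMC adjustment).
S = 1000/73 − 10 = 270/73 in ≈ 3.699 in
Initial abstraction Ia = S/5 = (270/73)/5 = 54/73 ≈ 0.740 in
P = 0.560 ≤ Ia = 0.740 in: entire storm abstracted, Q = 0.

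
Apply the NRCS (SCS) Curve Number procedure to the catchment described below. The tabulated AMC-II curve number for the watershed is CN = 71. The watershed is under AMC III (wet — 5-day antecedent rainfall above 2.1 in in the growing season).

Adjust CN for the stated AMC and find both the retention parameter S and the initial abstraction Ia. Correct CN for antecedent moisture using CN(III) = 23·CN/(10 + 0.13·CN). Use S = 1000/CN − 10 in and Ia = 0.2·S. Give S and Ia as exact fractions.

S = 2900/1633 in ≈ 1.776 in; Ia = 580/1633 in ≈ 0.355 in

Adjust CN=71 to AMC III: 23·71/(10 + 0.13·71) → 1633 ÷ (1923/100) = 163300/1923 ≈ 84.919
Max retention: S = 1000/(163300/1923) − 10 = 2900/1633 in (≈ 1.776 in)
Ia = 0.2·(2900/1633) = 580/1633 in ≈ 0.355 in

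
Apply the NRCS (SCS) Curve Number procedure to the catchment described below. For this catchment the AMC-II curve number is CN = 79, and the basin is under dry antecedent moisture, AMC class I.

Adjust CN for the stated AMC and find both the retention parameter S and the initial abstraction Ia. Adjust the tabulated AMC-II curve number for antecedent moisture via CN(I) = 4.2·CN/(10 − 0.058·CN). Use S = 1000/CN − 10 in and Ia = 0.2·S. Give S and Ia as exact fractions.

S = 500/79 in ≈ 6.329 in; Ia = 100/79 in ≈ 1.266 in

CN(I) from CN(II)=79: (4.2·79)/(10 − 0.058·79) = 7900/129 ≈ 61.240
Retention S: 1000/CN − 10 with CN=61.240 → S = 500/79 ≈ 6.329 in
Ia = 0.2·(500/79) = 100/79 in ≈ 1.266 in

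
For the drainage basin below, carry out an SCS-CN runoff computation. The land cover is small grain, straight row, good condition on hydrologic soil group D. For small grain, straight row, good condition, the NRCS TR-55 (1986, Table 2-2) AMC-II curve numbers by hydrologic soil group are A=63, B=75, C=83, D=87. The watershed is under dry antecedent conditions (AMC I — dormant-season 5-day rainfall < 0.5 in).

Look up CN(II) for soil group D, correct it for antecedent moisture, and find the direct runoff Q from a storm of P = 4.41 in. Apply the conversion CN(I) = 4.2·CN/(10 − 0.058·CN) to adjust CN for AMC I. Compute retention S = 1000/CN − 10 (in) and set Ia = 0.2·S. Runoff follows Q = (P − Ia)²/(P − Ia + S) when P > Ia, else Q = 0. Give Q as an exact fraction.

Q = 456579949849/242206668900 in ≈ 1.885 in

NRCS table: small grain, straight row, good condition, soil group D → CN(II) = 87
Dry (AMC I): CN(I) = 4.2·87/(10 − 0.058·87) = (1827/5)/(2477/500) = 182700/2477 ≈ 73.759
Retention S: 1000/CN − 10 with CN=73.759 → S = 6500/1827 ≈ 3.558 in
Ia = 0.2S: 0.2·3.558 = 0.712 in (exactly 1300/1827)
Since P=4.410 > Ia=0.712: effective rainfall P−Ia = 675707/182700 in
Q: (675707/182700)² ÷ (1325707/182700) = 456579949849/242206668900 in (≈ 1.885 in)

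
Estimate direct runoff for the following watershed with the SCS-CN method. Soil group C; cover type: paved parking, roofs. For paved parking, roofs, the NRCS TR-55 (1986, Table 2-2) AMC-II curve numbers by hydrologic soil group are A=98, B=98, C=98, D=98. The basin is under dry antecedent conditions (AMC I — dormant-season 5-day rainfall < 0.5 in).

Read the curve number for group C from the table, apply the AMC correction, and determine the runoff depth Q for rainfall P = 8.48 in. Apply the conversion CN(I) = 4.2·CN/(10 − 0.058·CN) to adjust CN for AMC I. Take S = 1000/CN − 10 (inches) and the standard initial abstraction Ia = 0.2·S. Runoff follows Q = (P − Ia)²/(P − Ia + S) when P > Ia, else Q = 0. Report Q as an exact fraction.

Q = 11626014976/1467276825 in ≈ 7.924 in

NRCS table: paved parking, roofs, soil group C → CN(II) = 98
CN(I) from CN(II)=98: (4.2·98)/(10 − 0.058·98) = 102900/1079 ≈ 95.366
Max retention: S = 1000/(102900/1079) − 10 = 500/1029 in (≈ 0.486 in)
Ia = 0.2S: 0.2·0.486 = 0.097 in (exactly 100/1029)
Excess rainfall: 8.480 − 0.097 = 8.383 in; P > Ia so Q > 0
Runoff Q = (P−Ia)²/(P−Ia+S) = (8.383)²/(8.383+0.486) = 11626014976/1467276825 ≈ 7.924 in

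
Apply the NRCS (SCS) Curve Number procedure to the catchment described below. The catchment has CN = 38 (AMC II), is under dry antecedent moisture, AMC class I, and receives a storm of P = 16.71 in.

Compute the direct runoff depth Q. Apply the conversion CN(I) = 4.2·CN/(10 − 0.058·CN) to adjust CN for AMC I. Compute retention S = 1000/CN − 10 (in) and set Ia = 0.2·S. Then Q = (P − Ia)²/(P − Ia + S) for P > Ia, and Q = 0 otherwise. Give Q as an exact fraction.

Adjust CN=38 to AMC I: 4.2·38/(10 − 0.058·38) → (798/5) ÷ (1949/250) = 39900/1949 ≈ 20.472
S = 1000/(39900/1949) − 10 = 15500/399 in ≈ 38.847 in
Initial abstraction Ia = S/5 = (15500/399)/5 = 3100/399 ≈ 7.769 in
Excess rainfall: 16.710 − 7.769 = 8.941 in; P > Ia so Q > 0
Runoff Q = (P−Ia)²/(P−Ia+S) = (8.941)²/(8.941+38.847) = 127255579441/76078487100 ≈ 1.673 in

Q = 127255579441/76078487100 in ≈ 1.673 in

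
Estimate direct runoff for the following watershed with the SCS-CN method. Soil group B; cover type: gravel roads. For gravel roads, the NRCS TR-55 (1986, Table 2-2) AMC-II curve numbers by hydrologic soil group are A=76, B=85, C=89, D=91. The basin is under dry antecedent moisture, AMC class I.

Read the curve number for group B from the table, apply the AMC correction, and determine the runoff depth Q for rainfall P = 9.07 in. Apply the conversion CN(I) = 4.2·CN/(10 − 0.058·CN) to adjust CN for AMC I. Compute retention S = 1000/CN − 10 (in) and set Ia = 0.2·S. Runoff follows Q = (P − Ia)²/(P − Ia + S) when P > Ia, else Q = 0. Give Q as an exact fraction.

NRCS table: gravel roads, soil group B → CN(II) = 85
Adjust CN=85 to AMC I: 4.2·85/(10 − 0.058·85) → 357 ÷ (507/100) = 11900/169 ≈ 70.414
S = 1000/(11900/169) − 10 = 500/119 in ≈ 4.202 in
Initial abstraction Ia = S/5 = (500/119)/5 = 100/119 ≈ 0.840 in
Since P=9.070 > Ia=0.840: effective rainfall P−Ia = 97933/11900 in
Q: (97933/11900)² ÷ (147933/11900) = 9590872489/1760402700 in (≈ 5.448 in)

Q = 9590872489/1760402700 in ≈ 5.448 in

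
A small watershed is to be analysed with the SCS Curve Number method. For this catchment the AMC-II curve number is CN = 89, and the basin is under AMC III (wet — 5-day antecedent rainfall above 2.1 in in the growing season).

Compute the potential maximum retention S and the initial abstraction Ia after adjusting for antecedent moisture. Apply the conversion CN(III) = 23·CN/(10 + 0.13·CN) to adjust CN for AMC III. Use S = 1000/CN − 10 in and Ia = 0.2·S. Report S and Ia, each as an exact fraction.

S = 1100/2047 in ≈ 0.537 in; Ia = 220/2047 in ≈ 0.107 in

Adjust CN=89 to AMC III: 23·89/(10 + 0.13·89) → 2047 ÷ (2157/100) = 204700/2157 ≈ 94.900
Max retention: S = 1000/(204700/2157) − 10 = 1100/2047 in (≈ 0.537 in)
Initial abstraction Ia = S/5 = (1100/2047)/5 = 220/2047 ≈ 0.107 in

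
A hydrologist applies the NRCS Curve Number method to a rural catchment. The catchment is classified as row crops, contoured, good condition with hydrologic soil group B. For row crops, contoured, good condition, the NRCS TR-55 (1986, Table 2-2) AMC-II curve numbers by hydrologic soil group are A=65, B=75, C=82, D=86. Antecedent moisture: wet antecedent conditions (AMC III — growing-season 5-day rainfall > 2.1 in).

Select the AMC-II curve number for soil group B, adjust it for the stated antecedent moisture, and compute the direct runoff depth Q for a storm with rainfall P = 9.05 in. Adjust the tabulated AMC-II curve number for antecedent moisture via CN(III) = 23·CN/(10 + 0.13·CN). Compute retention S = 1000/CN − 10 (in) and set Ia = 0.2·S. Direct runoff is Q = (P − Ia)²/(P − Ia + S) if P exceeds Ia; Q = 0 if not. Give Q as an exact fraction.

Q = 146143921/19442820 in ≈ 7.517 in

NRCS table: row crops, contoured, good condition, soil group B → CN(II) = 75
Adjust CN=75 to AMC III: 23·75/(10 + 0.13·75) → 1725 ÷ (79/4) = 6900/79 ≈ 87.342
Retention S: 1000/CN − 10 with CN=87.342 → S = 100/69 ≈ 1.449 in
Initial abstraction Ia = S/5 = (100/69)/5 = 20/69 ≈ 0.290 in
Since P=9.050 > Ia=0.290: effective rainfall P−Ia = 12089/1380 in
Q: (12089/1380)² ÷ (14089/1380) = 146143921/19442820 in (≈ 7.517 in)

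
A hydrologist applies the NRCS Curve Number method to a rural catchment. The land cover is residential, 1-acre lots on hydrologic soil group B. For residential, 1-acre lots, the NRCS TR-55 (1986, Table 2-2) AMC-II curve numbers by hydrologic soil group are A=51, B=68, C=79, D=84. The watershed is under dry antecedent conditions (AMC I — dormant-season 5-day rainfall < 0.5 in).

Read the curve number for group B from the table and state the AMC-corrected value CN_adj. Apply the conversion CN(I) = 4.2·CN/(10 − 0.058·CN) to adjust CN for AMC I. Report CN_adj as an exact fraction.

CN_adj = 35700/757 ≈ 47.160

NRCS table: residential, 1-acre lots, soil group B → CN(II) = 68
CN(I) from CN(II)=68: (4.2·68)/(10 − 0.058·68) = 35700/757 ≈ 47.160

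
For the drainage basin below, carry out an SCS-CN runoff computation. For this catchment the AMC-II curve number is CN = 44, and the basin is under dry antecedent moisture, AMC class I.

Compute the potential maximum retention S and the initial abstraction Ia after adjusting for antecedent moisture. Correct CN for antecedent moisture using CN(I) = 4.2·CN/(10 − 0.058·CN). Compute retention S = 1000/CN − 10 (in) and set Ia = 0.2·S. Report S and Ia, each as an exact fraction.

S = 1000/33 in ≈ 30.303 in; Ia = 200/33 in ≈ 6.061 in

CN(I) from CN(II)=44: (4.2·44)/(10 − 0.058·44) = 3300/133 ≈ 24.812
Max retention: S = 1000/(3300/133) − 10 = 1000/33 in (≈ 30.303 in)
Initial abstraction Ia = S/5 = (1000/33)/5 = 200/33 ≈ 6.061 in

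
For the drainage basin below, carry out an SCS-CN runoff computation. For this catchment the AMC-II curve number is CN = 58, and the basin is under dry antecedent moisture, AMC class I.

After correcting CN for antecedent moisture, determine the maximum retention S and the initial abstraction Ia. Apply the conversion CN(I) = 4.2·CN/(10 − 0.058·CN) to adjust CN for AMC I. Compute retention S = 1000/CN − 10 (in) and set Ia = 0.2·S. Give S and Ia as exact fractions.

Adjust CN=58 to AMC I: 4.2·58/(10 − 0.058·58) → (1218/5) ÷ (1659/250) = 2900/79 ≈ 36.709
Max retention: S = 1000/(2900/79) − 10 = 500/29 in (≈ 17.241 in)
Ia = 0.2·(500/29) = 100/29 in ≈ 3.448 in

S = 500/29 in ≈ 17.241 in; Ia = 100/29 in ≈ 3.448 in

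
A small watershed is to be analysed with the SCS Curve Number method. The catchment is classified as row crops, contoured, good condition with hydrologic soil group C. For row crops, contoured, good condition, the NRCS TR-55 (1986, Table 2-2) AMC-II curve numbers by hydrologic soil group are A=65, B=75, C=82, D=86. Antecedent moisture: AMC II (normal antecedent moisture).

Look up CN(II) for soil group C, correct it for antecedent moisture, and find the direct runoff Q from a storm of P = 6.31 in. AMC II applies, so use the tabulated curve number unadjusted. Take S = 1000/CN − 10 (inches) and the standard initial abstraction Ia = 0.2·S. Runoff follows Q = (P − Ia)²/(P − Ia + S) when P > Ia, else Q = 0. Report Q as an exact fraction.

NRCS table: row crops, contoured, good condition, soil group C → CN(II) = 82
Average conditions: CN = 82 (no AMC adjustment).
Retention S: 1000/CN − 10 with CN=82.000 → S = 90/41 ≈ 2.195 in
Ia = 0.2·(90/41) = 18/41 in ≈ 0.439 in
Excess rainfall: 6.310 − 0.439 = 5.871 in; P > Ia so Q > 0
Q = (24071/4100)²/((24071/4100) + 90/41) = (579413041/16810000)/(33071/4100) = 579413041/135591100 in ≈ 4.273 in

Q = 579413041/135591100 in ≈ 4.273 in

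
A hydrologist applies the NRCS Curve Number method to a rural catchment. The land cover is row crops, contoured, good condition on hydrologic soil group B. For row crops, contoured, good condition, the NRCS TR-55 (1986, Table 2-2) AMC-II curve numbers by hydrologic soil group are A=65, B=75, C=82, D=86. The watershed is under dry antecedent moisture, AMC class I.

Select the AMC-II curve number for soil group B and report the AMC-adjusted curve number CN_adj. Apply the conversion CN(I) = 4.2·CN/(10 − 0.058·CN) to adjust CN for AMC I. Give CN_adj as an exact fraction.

CN_adj = 6300/113 ≈ 55.752

NRCS table: row crops, contoured, good condition, soil group B → CN(II) = 75
CN(I) from CN(II)=75: (4.2·75)/(10 − 0.058·75) = 6300/113 ≈ 55.752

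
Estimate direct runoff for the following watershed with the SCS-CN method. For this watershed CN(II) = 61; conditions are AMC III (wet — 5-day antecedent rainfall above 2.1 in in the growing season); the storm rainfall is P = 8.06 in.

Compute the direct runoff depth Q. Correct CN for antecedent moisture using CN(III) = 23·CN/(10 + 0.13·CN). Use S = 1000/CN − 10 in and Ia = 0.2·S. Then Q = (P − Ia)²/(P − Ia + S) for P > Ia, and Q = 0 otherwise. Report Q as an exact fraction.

CN(III) from CN(II)=61: (23·61)/(10 + 0.13·61) = 140300/1793 ≈ 78.249
S = 1000/(140300/1793) − 10 = 3900/1403 in ≈ 2.780 in
Ia = 0.2·(3900/1403) = 780/1403 in ≈ 0.556 in
P − Ia = 8.060 − 0.556 = 526409/70150 ≈ 7.504 in (> 0, runoff occurs)
Q = (526409/70150)²/((526409/70150) + 3900/1403) = (277106435281/4921022500)/(721409/70150) = 21315879637/3892833950 in ≈ 5.476 in

Q = 21315879637/3892833950 in ≈ 5.476 in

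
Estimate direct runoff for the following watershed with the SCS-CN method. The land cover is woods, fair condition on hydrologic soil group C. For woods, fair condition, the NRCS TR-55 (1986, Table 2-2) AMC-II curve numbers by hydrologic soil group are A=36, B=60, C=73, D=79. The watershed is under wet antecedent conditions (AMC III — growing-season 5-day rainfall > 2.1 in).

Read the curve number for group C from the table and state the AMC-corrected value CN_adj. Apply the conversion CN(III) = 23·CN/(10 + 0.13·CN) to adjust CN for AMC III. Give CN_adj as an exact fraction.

CN_adj = 167900/1949 ≈ 86.147

NRCS table: woods, fair condition, soil group C → CN(II) = 73
Adjust CN=73 to AMC III: 23·73/(10 + 0.13·73) → 1679 ÷ (1949/100) = 167900/1949 ≈ 86.147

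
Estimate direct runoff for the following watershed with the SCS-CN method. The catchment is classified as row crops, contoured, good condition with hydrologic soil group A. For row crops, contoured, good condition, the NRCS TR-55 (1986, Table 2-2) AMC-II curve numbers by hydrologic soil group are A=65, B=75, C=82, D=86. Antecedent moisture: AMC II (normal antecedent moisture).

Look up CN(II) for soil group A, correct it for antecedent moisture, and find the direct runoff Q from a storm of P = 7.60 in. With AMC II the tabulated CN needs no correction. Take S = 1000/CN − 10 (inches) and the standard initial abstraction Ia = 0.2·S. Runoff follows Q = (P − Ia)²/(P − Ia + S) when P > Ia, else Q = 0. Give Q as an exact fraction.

NRCS table: row crops, contoured, good condition, soil group A → CN(II) = 65
CN(II) = 65; AMC II needs no correction.
S = 1000/65 − 10 = 70/13 in ≈ 5.385 in
Ia = 0.2S: 0.2·5.385 = 1.077 in (exactly 14/13)
Since P=7.600 > Ia=1.077: effective rainfall P−Ia = 424/65 in
Q: (424/65)² ÷ (774/65) = 89888/25155 in (≈ 3.573 in)

Q = 89888/25155 in ≈ 3.573 in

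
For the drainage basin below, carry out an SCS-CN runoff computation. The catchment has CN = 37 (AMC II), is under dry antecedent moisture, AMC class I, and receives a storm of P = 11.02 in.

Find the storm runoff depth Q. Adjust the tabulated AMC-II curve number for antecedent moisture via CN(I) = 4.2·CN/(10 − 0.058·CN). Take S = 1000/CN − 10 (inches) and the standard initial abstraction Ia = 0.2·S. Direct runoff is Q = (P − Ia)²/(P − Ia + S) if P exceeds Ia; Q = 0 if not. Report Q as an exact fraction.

Adjust CN=37 to AMC I: 4.2·37/(10 − 0.058·37) → (777/5) ÷ (3927/500) = 3700/187 ≈ 19.786
S = 1000/(3700/187) − 10 = 1500/37 in ≈ 40.541 in
Ia = 0.2S: 0.2·40.541 = 8.108 in (exactly 300/37)
P − Ia = 11.020 − 8.108 = 5387/1850 ≈ 2.912 in (> 0, runoff occurs)
Q: (5387/1850)² ÷ (80387/1850) = 29019769/148715950 in (≈ 0.195 in)

Q = 29019769/148715950 in ≈ 0.195 in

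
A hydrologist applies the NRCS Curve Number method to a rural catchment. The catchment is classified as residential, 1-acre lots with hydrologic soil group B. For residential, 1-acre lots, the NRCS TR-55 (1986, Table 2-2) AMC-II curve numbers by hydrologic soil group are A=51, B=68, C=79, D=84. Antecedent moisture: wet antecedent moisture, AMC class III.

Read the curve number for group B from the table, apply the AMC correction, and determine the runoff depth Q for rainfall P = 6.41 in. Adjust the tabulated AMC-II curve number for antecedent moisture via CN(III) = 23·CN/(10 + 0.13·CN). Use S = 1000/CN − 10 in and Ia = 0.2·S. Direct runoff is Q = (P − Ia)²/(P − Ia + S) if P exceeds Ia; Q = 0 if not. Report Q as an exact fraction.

NRCS table: residential, 1-acre lots, soil group B → CN(II) = 68
CN(III) from CN(II)=68: (23·68)/(10 + 0.13·68) = 39100/471 ≈ 83.015
Max retention: S = 1000/(39100/471) − 10 = 800/391 in (≈ 2.046 in)
Initial abstraction Ia = S/5 = (800/391)/5 = 160/391 ≈ 0.409 in
Excess rainfall: 6.410 − 0.409 = 6.001 in; P > Ia so Q > 0
Runoff Q = (P−Ia)²/(P−Ia+S) = (6.001)²/(6.001+2.046) = 55051706161/12302072100 ≈ 4.475 in

Q = 55051706161/12302072100 in ≈ 4.475 in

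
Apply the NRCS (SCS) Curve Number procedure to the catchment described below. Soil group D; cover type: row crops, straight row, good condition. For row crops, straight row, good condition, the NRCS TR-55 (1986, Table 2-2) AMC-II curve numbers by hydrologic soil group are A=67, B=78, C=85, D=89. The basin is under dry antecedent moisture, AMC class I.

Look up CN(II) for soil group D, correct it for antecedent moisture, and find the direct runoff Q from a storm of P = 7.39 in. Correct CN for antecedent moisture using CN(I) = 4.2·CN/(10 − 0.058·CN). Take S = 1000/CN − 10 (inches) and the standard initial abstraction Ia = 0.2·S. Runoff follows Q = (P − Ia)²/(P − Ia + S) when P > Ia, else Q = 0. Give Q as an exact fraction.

Q = 1615926558481/340380597900 in ≈ 4.747 in

NRCS table: row crops, straight row, good condition, soil group D → CN(II) = 89
CN(I) from CN(II)=89: (4.2·89)/(10 − 0.058·89) = 186900/2419 ≈ 77.263
Max retention: S = 1000/(186900/2419) − 10 = 5500/1869 in (≈ 2.943 in)
Ia = 0.2·(5500/1869) = 1100/1869 in ≈ 0.589 in
P − Ia = 7.390 − 0.589 = 1271191/186900 ≈ 6.801 in (> 0, runoff occurs)
Q: (1271191/186900)² ÷ (1821191/186900) = 1615926558481/340380597900 in (≈ 4.747 in)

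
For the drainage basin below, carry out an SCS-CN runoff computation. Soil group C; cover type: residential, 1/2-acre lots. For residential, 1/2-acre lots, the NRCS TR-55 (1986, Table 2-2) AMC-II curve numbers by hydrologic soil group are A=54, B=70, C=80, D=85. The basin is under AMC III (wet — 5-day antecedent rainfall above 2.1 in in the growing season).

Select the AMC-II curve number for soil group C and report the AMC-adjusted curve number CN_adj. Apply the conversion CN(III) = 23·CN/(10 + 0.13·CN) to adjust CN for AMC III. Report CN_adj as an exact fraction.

CN_adj = 4600/51 ≈ 90.196

NRCS table: residential, 1/2-acre lots, soil group C → CN(II) = 80
Wet (AMC III): CN(III) = 23·80/(10 + 0.13·80) = 1840/(102/5) = 4600/51 ≈ 90.196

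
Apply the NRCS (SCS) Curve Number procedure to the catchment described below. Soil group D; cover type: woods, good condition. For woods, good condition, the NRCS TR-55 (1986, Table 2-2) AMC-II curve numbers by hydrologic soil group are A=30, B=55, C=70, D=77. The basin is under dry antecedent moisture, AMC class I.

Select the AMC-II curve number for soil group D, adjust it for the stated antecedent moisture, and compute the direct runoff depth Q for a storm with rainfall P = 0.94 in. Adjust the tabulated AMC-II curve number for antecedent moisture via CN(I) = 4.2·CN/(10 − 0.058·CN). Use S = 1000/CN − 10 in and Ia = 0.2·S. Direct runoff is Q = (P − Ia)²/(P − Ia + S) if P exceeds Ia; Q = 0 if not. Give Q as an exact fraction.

Q = 0 in ≈ 0.000 in

NRCS table: woods, good condition, soil group D → CN(II) = 77
Dry (AMC I): CN(I) = 4.2·77/(10 − 0.058·77) = (1617/5)/(2767/500) = 161700/2767 ≈ 58.439
S = 1000/(161700/2767) − 10 = 11500/1617 in ≈ 7.112 in
Initial abstraction Ia = S/5 = (11500/1617)/5 = 2300/1617 ≈ 1.422 in
P = 0.940 ≤ Ia = 1.422 in: entire storm abstracted, Q = 0.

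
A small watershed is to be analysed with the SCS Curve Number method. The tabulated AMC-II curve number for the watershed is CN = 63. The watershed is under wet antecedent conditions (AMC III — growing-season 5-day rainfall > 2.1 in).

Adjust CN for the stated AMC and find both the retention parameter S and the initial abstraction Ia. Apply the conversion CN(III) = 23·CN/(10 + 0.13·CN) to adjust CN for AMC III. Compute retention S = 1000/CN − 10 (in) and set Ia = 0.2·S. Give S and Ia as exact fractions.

Wet (AMC III): CN(III) = 23·63/(10 + 0.13·63) = 1449/(1819/100) = 144900/1819 ≈ 79.659
Max retention: S = 1000/(144900/1819) − 10 = 3700/1449 in (≈ 2.553 in)
Ia = 0.2·(3700/1449) = 740/1449 in ≈ 0.511 in

S = 3700/1449 in ≈ 2.553 in; Ia = 740/1449 in ≈ 0.511 in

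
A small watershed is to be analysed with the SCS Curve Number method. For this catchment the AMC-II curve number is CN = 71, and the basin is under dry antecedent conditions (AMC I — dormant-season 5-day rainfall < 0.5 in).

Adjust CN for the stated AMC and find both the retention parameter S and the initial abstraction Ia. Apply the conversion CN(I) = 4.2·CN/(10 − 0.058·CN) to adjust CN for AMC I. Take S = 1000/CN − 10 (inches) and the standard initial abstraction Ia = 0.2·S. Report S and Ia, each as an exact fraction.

CN(I) from CN(II)=71: (4.2·71)/(10 − 0.058·71) = 149100/2941 ≈ 50.697
S = 1000/(149100/2941) − 10 = 14500/1491 in ≈ 9.725 in
Ia = 0.2·(14500/1491) = 2900/1491 in ≈ 1.945 in

S = 14500/1491 in ≈ 9.725 in; Ia = 2900/1491 in ≈ 1.945 in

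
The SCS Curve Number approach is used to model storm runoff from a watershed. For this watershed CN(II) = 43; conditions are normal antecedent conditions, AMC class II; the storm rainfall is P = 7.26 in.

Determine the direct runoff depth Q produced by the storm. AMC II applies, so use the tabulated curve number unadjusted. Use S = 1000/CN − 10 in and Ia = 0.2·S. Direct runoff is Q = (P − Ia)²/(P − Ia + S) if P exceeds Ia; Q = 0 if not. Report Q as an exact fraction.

Average conditions: CN = 43 (no AMC adjustment).
Retention S: 1000/CN − 10 with CN=43.000 → S = 570/43 ≈ 13.256 in
Ia = 0.2·(570/43) = 114/43 in ≈ 2.651 in
Excess rainfall: 7.260 − 2.651 = 4.609 in; P > Ia so Q > 0
Q = (9909/2150)²/((9909/2150) + 570/43) = (98188281/4622500)/(38409/2150) = 32729427/27526450 in ≈ 1.189 in

Q = 32729427/27526450 in ≈ 1.189 in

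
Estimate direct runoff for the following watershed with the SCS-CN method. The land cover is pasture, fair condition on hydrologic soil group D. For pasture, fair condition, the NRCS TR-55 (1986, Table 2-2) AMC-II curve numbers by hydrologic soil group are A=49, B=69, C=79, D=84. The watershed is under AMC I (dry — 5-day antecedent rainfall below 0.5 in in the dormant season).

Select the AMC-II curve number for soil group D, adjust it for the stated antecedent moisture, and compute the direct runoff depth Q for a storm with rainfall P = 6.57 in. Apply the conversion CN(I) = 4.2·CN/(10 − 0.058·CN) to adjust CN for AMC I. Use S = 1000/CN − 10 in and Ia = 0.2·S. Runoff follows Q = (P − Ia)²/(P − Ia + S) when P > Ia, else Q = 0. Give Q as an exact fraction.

NRCS table: pasture, fair condition, soil group D → CN(II) = 84
Dry (AMC I): CN(I) = 4.2·84/(10 − 0.058·84) = (1764/5)/(641/125) = 44100/641 ≈ 68.799
S = 1000/(44100/641) − 10 = 2000/441 in ≈ 4.535 in
Ia = 0.2·(2000/441) = 400/441 in ≈ 0.907 in
Excess rainfall: 6.570 − 0.907 = 5.663 in; P > Ia so Q > 0
Runoff Q = (P−Ia)²/(P−Ia+S) = (5.663)²/(5.663+4.535) = 62368569169/19833401700 ≈ 3.145 in

Q = 62368569169/19833401700 in ≈ 3.145 in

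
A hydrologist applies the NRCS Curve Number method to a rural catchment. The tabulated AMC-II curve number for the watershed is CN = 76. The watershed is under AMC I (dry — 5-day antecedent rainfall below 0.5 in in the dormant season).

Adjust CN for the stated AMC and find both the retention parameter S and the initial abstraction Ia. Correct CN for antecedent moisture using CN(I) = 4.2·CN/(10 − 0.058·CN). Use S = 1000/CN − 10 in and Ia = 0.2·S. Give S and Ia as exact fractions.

S = 1000/133 in ≈ 7.519 in; Ia = 200/133 in ≈ 1.504 in

CN(I) from CN(II)=76: (4.2·76)/(10 − 0.058·76) = 13300/233 ≈ 57.082
Max retention: S = 1000/(13300/233) − 10 = 1000/133 in (≈ 7.519 in)
Ia = 0.2·(1000/133) = 200/133 in ≈ 1.504 in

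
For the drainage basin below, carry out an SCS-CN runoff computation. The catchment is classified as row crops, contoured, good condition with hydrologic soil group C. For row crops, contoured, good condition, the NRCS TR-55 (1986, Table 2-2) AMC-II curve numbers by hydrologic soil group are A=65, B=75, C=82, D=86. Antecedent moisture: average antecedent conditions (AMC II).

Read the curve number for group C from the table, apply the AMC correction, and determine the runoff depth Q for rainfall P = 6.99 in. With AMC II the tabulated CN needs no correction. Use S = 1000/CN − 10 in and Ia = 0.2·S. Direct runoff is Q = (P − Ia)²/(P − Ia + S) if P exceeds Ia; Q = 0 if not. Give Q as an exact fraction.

Q = 240468627/49007300 in ≈ 4.907 in

NRCS table: row crops, contoured, good condition, soil group C → CN(II) = 82
CN(II) = 82; AMC II needs no correction.
Retention S: 1000/CN − 10 with CN=82.000 → S = 90/41 ≈ 2.195 in
Initial abstraction Ia = S/5 = (90/41)/5 = 18/41 ≈ 0.439 in
Since P=6.990 > Ia=0.439: effective rainfall P−Ia = 26859/4100 in
Q: (26859/4100)² ÷ (35859/4100) = 240468627/49007300 in (≈ 4.907 in)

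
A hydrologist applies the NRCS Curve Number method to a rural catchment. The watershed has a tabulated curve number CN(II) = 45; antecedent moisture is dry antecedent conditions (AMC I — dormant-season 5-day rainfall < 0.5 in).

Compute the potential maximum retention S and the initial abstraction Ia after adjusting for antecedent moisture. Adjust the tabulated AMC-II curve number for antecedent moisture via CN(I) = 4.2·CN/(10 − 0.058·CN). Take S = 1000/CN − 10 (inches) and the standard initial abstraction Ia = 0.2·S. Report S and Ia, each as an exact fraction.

Adjust CN=45 to AMC I: 4.2·45/(10 − 0.058·45) → 189 ÷ (739/100) = 18900/739 ≈ 25.575
Max retention: S = 1000/(18900/739) − 10 = 5500/189 in (≈ 29.101 in)
Ia = 0.2S: 0.2·29.101 = 5.820 in (exactly 1100/189)

S = 5500/189 in ≈ 29.101 in; Ia = 1100/189 in ≈ 5.820 in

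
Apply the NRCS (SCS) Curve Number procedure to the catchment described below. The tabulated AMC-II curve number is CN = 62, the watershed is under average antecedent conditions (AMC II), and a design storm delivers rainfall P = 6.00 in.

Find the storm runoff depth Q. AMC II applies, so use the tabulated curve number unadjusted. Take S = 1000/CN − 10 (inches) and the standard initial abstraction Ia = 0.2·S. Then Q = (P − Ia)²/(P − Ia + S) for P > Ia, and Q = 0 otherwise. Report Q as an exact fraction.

Q = 10952/5239 in ≈ 2.090 in

CN(II) = 62; AMC II needs no correction.
Retention S: 1000/CN − 10 with CN=62.000 → S = 190/31 ≈ 6.129 in
Ia = 0.2·(190/31) = 38/31 in ≈ 1.226 in
Since P=6.000 > Ia=1.226: effective rainfall P−Ia = 148/31 in
Q = (148/31)²/((148/31) + 190/31) = (21904/961)/(338/31) = 10952/5239 in ≈ 2.090 in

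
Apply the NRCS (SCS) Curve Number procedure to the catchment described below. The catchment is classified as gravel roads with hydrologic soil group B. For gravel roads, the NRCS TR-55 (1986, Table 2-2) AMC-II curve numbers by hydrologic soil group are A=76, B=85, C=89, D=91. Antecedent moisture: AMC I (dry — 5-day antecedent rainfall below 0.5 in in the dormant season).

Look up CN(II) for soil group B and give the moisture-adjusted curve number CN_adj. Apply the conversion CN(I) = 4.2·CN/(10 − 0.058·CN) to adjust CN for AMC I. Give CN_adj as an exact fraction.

CN_adj = 11900/169 ≈ 70.414

NRCS table: gravel roads, soil group B → CN(II) = 85
Adjust CN=85 to AMC I: 4.2·85/(10 − 0.058·85) → 357 ÷ (507/100) = 11900/169 ≈ 70.414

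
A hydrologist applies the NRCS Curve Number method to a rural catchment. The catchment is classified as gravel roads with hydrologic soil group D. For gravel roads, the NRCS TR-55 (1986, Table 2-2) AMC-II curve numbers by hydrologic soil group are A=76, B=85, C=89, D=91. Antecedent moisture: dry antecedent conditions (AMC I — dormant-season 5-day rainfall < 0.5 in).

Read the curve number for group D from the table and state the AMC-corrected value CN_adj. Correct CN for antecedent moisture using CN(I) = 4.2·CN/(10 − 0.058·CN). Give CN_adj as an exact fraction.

CN_adj = 63700/787 ≈ 80.940

NRCS table: gravel roads, soil group D → CN(II) = 91
Dry (AMC I): CN(I) = 4.2·91/(10 − 0.058·91) = (1911/5)/(2361/500) = 63700/787 ≈ 80.940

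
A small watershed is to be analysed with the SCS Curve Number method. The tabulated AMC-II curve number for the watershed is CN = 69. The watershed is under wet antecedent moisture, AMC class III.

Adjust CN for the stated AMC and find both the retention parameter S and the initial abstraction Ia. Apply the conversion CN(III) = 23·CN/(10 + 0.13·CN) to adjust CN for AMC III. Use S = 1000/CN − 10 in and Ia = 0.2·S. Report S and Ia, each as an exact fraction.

CN(III) from CN(II)=69: (23·69)/(10 + 0.13·69) = 158700/1897 ≈ 83.658
Max retention: S = 1000/(158700/1897) − 10 = 3100/1587 in (≈ 1.953 in)
Ia = 0.2S: 0.2·1.953 = 0.391 in (exactly 620/1587)

S = 3100/1587 in ≈ 1.953 in; Ia = 620/1587 in ≈ 0.391 in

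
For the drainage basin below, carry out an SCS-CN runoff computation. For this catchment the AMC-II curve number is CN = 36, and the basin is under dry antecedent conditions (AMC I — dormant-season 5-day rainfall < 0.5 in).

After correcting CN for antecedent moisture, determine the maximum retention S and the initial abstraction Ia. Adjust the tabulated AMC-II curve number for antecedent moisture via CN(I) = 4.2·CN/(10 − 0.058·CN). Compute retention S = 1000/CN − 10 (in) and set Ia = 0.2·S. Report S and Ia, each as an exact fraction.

S = 8000/189 in ≈ 42.328 in; Ia = 1600/189 in ≈ 8.466 in

Adjust CN=36 to AMC I: 4.2·36/(10 − 0.058·36) → (756/5) ÷ (989/125) = 18900/989 ≈ 19.110
Retention S: 1000/CN − 10 with CN=19.110 → S = 8000/189 ≈ 42.328 in
Ia = 0.2·(8000/189) = 1600/189 in ≈ 8.466 in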